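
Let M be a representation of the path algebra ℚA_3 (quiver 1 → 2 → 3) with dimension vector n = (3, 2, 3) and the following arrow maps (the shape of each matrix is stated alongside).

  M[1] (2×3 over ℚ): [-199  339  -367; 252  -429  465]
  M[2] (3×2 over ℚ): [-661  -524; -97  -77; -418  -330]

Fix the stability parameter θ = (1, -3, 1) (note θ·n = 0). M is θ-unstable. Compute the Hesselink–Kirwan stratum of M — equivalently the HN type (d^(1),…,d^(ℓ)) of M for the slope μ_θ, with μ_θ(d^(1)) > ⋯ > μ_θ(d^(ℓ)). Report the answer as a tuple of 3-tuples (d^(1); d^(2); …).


Via rank(M_{q-1}∘⋯∘M_p): M ≅ I[1,1], I[1,3]^2, I[3,3].
μ_θ-semistable layers: μ^(1)=1; μ^(2)=-1

((1, 0, 3); (2, 2, 0))


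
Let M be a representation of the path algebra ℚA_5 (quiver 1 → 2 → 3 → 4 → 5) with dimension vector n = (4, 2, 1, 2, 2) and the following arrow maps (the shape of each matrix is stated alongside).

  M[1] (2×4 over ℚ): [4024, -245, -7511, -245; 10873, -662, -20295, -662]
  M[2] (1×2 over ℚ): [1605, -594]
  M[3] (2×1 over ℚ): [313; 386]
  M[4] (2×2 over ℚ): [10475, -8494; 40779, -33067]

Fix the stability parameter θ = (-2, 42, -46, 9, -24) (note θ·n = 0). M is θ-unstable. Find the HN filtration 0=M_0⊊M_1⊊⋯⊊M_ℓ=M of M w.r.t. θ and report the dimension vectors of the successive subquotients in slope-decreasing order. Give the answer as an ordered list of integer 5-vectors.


Barcode: M ≅ I[1,1]^2, I[1,2], I[1,5], I[4,5]. HN layers by μ_θ (4 steps, strictly decreasing):
  μ^(1)=42; μ^(2)=-2; μ^(3)=-21/5; μ^(4)=-15/2

((0, 1, 0, 0, 0); (3, 0, 0, 0, 0); (1, 1, 1, 1, 1); (0, 0, 0, 1, 1))


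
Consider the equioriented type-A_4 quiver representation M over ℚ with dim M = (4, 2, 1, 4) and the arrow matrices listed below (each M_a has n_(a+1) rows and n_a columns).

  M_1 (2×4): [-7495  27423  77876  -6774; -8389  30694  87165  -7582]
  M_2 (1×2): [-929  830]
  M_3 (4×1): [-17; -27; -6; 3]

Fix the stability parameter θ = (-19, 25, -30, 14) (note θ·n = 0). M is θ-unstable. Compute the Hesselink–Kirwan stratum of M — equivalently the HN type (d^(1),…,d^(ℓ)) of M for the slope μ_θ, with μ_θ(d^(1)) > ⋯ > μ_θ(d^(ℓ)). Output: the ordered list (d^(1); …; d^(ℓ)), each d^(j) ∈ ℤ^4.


Interval decomposition of M: I[1,1]^2, I[1,2], I[1,4], I[4,4]^3.
HN type (ℓ=4): μ^(1)=25; μ^(2)=14; μ^(3)=-5/2; μ^(4)=-19

((0, 1, 0, 0); (0, 0, 0, 4); (0, 1, 1, 0); (4, 0, 0, 0))


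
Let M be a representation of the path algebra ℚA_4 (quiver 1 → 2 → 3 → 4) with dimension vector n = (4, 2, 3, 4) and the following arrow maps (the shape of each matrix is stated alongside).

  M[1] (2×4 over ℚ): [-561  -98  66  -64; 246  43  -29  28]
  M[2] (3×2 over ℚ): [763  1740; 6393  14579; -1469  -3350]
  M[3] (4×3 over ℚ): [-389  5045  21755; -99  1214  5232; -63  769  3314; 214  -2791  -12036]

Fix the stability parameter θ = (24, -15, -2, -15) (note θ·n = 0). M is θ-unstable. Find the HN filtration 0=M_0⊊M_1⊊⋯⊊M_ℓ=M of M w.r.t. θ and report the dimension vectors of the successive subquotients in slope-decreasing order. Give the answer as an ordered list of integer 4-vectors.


Barcode: M ≅ I[1,1]^2, I[1,4]^2, I[3,4], I[4,4]. HN layers by μ_θ (4 steps, strictly decreasing):
  μ^(1)=24; μ^(2)=-2; μ^(3)=-17/2; μ^(4)=-15

((2, 0, 0, 0); (2, 2, 2, 2); (0, 0, 1, 1); (0, 0, 0, 1))


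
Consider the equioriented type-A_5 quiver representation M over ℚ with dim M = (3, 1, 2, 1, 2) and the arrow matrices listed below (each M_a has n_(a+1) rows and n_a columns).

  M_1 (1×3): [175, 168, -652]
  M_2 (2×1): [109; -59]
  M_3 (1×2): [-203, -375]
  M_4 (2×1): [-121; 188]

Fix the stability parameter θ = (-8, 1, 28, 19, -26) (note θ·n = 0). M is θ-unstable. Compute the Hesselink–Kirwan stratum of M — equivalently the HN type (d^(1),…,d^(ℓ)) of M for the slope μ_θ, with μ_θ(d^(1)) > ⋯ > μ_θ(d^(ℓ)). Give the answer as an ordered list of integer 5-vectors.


Interval decomposition of M: I[1,1]^2, I[1,5], I[3,3], I[5,5].
HN type (ℓ=5): μ^(1)=28; μ^(2)=7; μ^(3)=1; μ^(4)=-8; μ^(5)=-26

((0, 0, 1, 0, 0); (0, 0, 1, 1, 1); (0, 1, 0, 0, 0); (3, 0, 0, 0, 0); (0, 0, 0, 0, 1))


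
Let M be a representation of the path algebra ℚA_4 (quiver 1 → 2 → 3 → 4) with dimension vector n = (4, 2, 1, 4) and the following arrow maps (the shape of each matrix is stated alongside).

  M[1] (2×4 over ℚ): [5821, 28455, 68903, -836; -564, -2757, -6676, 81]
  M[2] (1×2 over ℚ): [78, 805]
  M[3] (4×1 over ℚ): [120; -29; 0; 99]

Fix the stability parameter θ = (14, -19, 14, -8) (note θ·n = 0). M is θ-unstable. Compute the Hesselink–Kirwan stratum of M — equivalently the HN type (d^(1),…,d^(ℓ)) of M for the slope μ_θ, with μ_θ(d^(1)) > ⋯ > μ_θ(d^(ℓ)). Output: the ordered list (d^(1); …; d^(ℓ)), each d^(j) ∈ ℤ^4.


Barcode: M ≅ I[1,1]^2, I[1,2], I[1,4], I[4,4]^3. HN layers by μ_θ (4 steps, strictly decreasing):
  μ^(1)=14; μ^(2)=3; μ^(3)=-5/2; μ^(4)=-8

((2, 0, 0, 0); (0, 0, 1, 1); (2, 2, 0, 0); (0, 0, 0, 3))


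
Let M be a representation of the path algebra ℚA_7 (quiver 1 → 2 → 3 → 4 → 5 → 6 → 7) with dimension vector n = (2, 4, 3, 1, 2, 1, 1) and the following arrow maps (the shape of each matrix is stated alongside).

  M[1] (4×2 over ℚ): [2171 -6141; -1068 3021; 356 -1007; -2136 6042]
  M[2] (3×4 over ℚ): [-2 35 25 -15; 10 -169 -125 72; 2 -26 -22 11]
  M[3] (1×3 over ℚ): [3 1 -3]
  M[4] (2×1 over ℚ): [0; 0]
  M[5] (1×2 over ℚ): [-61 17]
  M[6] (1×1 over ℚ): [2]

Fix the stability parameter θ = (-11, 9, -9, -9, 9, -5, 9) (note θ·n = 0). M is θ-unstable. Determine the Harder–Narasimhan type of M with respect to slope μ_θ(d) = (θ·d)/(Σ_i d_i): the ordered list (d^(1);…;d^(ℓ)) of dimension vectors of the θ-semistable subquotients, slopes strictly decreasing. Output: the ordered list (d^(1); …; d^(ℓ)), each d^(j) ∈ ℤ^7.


Interval decomposition of M: I[1,2], I[1,4], I[2,3]^2, I[5,5], I[5,7].
HN type (ℓ=5): μ^(1)=9; μ^(2)=2; μ^(3)=0; μ^(4)=-3; μ^(5)=-11

((0, 1, 0, 0, 1, 0, 1); (0, 0, 0, 0, 1, 1, 0); (0, 2, 2, 0, 0, 0, 0); (0, 1, 1, 1, 0, 0, 0); (2, 0, 0, 0, 0, 0, 0))


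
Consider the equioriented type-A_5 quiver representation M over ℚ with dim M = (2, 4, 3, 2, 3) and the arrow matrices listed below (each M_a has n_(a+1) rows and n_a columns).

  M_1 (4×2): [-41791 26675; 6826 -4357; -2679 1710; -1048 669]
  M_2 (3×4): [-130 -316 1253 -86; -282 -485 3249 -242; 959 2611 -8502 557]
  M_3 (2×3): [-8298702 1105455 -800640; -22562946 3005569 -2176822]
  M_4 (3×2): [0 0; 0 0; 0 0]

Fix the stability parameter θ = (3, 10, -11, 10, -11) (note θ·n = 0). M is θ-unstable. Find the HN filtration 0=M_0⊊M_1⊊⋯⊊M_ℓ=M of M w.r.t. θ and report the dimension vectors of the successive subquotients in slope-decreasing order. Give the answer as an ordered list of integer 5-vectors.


Via rank(M_{q-1}∘⋯∘M_p): M ≅ I[1,3], I[1,4], I[2,2], I[2,4], I[5,5]^3.
μ_θ-semistable layers: μ^(1)=10; μ^(2)=2/3; μ^(3)=-1/2; μ^(4)=-11

((0, 1, 0, 2, 0); (2, 2, 2, 0, 0); (0, 1, 1, 0, 0); (0, 0, 0, 0, 3))


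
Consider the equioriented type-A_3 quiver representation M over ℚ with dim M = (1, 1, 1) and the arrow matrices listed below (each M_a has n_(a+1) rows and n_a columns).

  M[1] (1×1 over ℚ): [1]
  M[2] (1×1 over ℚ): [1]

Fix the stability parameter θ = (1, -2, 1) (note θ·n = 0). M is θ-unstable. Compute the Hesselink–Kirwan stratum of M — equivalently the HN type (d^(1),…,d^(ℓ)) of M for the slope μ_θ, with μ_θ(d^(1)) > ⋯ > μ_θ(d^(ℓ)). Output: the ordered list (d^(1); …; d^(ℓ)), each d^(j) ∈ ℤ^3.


Via rank(M_{q-1}∘⋯∘M_p): M ≅ I[1,3].
μ_θ-semistable layers: μ^(1)=1; μ^(2)=-1/2

((0, 0, 1); (1, 1, 0))


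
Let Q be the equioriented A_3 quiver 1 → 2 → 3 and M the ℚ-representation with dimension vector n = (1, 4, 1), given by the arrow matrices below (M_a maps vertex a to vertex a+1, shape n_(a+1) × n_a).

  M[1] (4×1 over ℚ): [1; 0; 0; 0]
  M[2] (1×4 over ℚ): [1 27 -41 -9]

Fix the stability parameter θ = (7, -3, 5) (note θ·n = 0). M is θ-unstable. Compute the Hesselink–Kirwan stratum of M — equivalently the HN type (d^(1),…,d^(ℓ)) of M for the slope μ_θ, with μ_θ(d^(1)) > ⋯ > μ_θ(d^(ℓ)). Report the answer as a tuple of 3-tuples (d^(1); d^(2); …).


Interval decomposition of M: I[1,3], I[2,2]^3.
HN type (ℓ=3): μ^(1)=5; μ^(2)=2; μ^(3)=-3

((0, 0, 1); (1, 1, 0); (0, 3, 0))


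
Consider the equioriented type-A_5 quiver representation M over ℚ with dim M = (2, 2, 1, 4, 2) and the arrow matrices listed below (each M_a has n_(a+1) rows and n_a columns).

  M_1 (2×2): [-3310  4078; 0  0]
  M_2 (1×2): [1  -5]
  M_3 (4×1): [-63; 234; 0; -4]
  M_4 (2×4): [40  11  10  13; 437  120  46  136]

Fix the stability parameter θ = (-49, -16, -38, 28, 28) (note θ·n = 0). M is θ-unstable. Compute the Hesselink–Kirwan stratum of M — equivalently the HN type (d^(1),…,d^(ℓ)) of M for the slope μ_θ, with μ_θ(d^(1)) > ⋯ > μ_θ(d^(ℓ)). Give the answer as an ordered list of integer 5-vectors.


Barcode: M ≅ I[1,1], I[1,5], I[2,2], I[4,4]^2, I[4,5]. HN layers by μ_θ (4 steps, strictly decreasing):
  μ^(1)=28; μ^(2)=-16; μ^(3)=-27; μ^(4)=-49

((0, 0, 0, 4, 2); (0, 1, 0, 0, 0); (0, 1, 1, 0, 0); (2, 0, 0, 0, 0))


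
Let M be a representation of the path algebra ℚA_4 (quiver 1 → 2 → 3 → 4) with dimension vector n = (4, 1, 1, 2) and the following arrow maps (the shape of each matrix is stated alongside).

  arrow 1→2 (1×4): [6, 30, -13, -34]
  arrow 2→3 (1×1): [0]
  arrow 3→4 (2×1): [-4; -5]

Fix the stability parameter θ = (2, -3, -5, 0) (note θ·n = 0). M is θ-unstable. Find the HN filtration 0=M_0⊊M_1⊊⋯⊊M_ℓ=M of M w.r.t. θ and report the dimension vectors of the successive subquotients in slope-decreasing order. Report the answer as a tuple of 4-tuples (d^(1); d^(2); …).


Barcode: M ≅ I[1,1]^3, I[1,2], I[3,4], I[4,4]. HN layers by μ_θ (4 steps, strictly decreasing):
  μ^(1)=2; μ^(2)=0; μ^(3)=-1/2; μ^(4)=-5

((3, 0, 0, 0); (0, 0, 0, 2); (1, 1, 0, 0); (0, 0, 1, 0))


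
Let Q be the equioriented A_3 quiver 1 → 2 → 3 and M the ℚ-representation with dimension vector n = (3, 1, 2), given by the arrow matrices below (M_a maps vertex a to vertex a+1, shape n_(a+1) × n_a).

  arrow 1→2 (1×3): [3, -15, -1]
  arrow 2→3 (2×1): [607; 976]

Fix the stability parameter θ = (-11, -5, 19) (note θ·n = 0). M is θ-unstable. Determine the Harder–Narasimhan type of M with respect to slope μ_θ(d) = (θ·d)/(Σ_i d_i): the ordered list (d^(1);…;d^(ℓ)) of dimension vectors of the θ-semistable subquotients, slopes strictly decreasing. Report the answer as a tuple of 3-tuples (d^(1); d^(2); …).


Interval decomposition of M: I[1,1]^2, I[1,3], I[3,3].
HN type (ℓ=3): μ^(1)=19; μ^(2)=-5; μ^(3)=-11

((0, 0, 2); (0, 1, 0); (3, 0, 0))


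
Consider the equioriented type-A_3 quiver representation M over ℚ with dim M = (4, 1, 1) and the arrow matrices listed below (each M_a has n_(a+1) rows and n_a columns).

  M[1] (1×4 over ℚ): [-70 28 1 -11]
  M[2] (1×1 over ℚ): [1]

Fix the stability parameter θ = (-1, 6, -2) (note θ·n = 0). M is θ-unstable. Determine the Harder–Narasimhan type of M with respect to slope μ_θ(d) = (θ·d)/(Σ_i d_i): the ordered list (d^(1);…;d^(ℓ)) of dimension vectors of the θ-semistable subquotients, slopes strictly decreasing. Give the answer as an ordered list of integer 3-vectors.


Barcode: M ≅ I[1,1]^3, I[1,3]. HN layers by μ_θ (2 steps, strictly decreasing):
  μ^(1)=2; μ^(2)=-1

((0, 1, 1); (4, 0, 0))


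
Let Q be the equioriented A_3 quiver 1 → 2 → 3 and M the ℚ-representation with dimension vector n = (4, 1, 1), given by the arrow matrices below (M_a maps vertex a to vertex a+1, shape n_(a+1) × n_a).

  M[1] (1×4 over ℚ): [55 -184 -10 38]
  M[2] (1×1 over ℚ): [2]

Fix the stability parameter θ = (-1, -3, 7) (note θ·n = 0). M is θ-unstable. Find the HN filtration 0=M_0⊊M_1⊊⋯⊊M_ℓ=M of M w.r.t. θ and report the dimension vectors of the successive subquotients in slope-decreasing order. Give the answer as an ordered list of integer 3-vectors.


Barcode: M ≅ I[1,1]^3, I[1,3]. HN layers by μ_θ (3 steps, strictly decreasing):
  μ^(1)=7; μ^(2)=-1; μ^(3)=-2

((0, 0, 1); (3, 0, 0); (1, 1, 0))


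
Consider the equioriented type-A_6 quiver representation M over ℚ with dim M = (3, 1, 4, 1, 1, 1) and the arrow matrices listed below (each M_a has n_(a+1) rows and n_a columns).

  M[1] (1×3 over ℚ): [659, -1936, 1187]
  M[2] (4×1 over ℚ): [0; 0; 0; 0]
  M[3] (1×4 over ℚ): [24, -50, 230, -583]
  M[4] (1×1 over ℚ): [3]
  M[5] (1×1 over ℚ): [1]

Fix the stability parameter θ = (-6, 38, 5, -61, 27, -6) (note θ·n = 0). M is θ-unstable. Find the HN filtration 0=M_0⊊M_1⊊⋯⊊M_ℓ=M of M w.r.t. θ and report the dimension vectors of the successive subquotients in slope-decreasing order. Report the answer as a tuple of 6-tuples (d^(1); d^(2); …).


Interval decomposition of M: I[1,1]^2, I[1,2], I[3,3]^3, I[3,6].
HN type (ℓ=5): μ^(1)=38; μ^(2)=21/2; μ^(3)=5; μ^(4)=-6; μ^(5)=-28

((0, 1, 0, 0, 0, 0); (0, 0, 0, 0, 1, 1); (0, 0, 3, 0, 0, 0); (3, 0, 0, 0, 0, 0); (0, 0, 1, 1, 0, 0))


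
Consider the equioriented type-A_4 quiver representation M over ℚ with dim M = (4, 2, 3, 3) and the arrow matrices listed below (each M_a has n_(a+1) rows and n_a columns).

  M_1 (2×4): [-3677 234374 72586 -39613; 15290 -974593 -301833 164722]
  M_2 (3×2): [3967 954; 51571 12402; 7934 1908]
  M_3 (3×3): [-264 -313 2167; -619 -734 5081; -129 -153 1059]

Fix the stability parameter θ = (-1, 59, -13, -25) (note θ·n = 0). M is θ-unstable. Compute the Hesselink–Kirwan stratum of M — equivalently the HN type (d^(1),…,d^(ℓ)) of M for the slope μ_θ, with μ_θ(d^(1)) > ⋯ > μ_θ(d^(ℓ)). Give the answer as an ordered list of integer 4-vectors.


Barcode: M ≅ I[1,1]^2, I[1,2], I[1,4], I[3,4]^2. HN layers by μ_θ (4 steps, strictly decreasing):
  μ^(1)=59; μ^(2)=7; μ^(3)=-1; μ^(4)=-19

((0, 1, 0, 0); (0, 1, 1, 1); (4, 0, 0, 0); (0, 0, 2, 2))


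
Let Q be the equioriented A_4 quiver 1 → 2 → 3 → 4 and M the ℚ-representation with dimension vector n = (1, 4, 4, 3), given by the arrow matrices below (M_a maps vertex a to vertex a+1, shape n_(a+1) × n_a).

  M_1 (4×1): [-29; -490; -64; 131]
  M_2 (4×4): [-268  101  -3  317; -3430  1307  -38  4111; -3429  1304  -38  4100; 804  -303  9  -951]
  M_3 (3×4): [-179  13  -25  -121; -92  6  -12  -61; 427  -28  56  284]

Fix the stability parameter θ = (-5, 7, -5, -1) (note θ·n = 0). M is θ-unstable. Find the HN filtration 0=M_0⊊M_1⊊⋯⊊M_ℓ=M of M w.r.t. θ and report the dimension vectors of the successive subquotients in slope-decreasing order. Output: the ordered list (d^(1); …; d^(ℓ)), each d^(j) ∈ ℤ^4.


Via rank(M_{q-1}∘⋯∘M_p): M ≅ I[1,4], I[2,2], I[2,4]^2, I[3,3].
μ_θ-semistable layers: μ^(1)=7; μ^(2)=1/3; μ^(3)=-5

((0, 1, 0, 0); (0, 3, 3, 3); (1, 0, 1, 0))


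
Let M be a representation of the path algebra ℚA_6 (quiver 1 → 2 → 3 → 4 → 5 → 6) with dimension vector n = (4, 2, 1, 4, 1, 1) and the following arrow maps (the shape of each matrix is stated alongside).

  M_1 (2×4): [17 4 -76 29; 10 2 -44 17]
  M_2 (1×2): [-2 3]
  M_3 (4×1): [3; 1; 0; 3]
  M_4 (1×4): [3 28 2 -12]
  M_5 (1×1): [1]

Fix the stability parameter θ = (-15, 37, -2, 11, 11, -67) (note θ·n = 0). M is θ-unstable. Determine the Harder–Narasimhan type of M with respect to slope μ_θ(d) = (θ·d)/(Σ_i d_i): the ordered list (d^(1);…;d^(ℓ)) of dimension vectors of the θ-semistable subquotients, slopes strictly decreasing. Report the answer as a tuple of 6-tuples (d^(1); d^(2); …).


Interval decomposition of M: I[1,1]^2, I[1,2], I[1,6], I[4,4]^3.
HN type (ℓ=4): μ^(1)=37; μ^(2)=11; μ^(3)=-2; μ^(4)=-15

((0, 1, 0, 0, 0, 0); (0, 0, 0, 3, 0, 0); (0, 1, 1, 1, 1, 1); (4, 0, 0, 0, 0, 0))


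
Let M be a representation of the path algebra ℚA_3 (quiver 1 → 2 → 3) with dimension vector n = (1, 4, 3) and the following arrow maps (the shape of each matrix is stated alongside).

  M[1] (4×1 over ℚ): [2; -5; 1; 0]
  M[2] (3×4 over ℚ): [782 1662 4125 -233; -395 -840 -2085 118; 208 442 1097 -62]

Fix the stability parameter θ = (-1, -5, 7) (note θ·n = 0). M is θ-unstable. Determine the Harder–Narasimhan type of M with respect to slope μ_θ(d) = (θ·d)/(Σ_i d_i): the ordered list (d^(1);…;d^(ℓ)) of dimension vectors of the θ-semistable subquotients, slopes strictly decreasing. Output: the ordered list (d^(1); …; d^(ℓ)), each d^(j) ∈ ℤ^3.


Via rank(M_{q-1}∘⋯∘M_p): M ≅ I[1,3], I[2,2], I[2,3]^2.
μ_θ-semistable layers: μ^(1)=7; μ^(2)=-3; μ^(3)=-5

((0, 0, 3); (1, 1, 0); (0, 3, 0))


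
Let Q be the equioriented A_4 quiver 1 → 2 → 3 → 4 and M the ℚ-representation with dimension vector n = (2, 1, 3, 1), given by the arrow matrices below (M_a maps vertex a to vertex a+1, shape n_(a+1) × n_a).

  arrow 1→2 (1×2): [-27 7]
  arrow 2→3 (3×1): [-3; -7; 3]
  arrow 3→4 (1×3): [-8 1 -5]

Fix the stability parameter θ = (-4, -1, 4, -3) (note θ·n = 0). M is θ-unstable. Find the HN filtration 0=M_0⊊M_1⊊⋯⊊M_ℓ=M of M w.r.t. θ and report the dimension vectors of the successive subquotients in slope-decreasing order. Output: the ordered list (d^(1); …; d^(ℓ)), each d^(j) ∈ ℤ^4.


Interval decomposition of M: I[1,1], I[1,4], I[3,3]^2.
HN type (ℓ=4): μ^(1)=4; μ^(2)=1/2; μ^(3)=-1; μ^(4)=-4

((0, 0, 2, 0); (0, 0, 1, 1); (0, 1, 0, 0); (2, 0, 0, 0))


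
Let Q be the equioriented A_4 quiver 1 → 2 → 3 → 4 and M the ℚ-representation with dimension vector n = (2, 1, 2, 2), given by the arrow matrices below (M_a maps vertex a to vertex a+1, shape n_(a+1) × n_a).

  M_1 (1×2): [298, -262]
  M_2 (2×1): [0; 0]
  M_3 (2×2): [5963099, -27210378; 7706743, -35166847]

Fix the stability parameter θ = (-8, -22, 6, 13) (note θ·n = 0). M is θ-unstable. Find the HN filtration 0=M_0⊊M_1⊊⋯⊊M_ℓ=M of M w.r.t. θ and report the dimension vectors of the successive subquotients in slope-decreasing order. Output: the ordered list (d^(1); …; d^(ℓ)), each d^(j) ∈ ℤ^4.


Via rank(M_{q-1}∘⋯∘M_p): M ≅ I[1,1], I[1,2], I[3,4]^2.
μ_θ-semistable layers: μ^(1)=13; μ^(2)=6; μ^(3)=-8; μ^(4)=-15

((0, 0, 0, 2); (0, 0, 2, 0); (1, 0, 0, 0); (1, 1, 0, 0))


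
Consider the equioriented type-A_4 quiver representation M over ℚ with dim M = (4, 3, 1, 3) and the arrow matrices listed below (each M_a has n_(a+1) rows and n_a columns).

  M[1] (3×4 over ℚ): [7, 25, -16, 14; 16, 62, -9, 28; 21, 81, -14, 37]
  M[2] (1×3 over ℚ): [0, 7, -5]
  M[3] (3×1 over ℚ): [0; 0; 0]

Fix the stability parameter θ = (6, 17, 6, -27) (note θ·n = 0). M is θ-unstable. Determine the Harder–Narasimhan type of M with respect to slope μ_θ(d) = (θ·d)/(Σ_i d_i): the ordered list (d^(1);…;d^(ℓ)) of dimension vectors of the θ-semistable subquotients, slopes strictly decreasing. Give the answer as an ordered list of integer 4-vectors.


Interval decomposition of M: I[1,1], I[1,2]^2, I[1,3], I[4,4]^3.
HN type (ℓ=4): μ^(1)=17; μ^(2)=23/2; μ^(3)=6; μ^(4)=-27

((0, 2, 0, 0); (0, 1, 1, 0); (4, 0, 0, 0); (0, 0, 0, 3))


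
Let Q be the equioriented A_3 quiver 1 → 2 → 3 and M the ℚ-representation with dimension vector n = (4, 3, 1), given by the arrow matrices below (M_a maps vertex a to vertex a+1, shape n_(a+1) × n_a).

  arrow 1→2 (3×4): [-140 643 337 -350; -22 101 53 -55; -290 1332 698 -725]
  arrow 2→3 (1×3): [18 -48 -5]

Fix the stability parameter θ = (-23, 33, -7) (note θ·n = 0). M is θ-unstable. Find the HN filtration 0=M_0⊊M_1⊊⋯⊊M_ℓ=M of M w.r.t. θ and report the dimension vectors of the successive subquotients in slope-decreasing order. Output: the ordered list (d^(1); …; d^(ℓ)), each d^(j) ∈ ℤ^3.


Barcode: M ≅ I[1,1]^2, I[1,2], I[1,3], I[2,2]. HN layers by μ_θ (3 steps, strictly decreasing):
  μ^(1)=33; μ^(2)=13; μ^(3)=-23

((0, 2, 0); (0, 1, 1); (4, 0, 0))


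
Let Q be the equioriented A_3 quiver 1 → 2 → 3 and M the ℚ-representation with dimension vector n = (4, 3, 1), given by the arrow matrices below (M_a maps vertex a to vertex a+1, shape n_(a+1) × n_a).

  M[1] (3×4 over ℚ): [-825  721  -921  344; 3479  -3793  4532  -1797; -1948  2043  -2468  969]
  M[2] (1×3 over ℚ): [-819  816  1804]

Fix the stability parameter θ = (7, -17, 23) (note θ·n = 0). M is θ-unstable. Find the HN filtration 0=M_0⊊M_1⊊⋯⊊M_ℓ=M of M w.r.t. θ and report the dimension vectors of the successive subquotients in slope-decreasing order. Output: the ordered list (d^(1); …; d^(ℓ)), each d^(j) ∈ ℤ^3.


Interval decomposition of M: I[1,1], I[1,2]^2, I[1,3].
HN type (ℓ=3): μ^(1)=23; μ^(2)=7; μ^(3)=-5

((0, 0, 1); (1, 0, 0); (3, 3, 0))


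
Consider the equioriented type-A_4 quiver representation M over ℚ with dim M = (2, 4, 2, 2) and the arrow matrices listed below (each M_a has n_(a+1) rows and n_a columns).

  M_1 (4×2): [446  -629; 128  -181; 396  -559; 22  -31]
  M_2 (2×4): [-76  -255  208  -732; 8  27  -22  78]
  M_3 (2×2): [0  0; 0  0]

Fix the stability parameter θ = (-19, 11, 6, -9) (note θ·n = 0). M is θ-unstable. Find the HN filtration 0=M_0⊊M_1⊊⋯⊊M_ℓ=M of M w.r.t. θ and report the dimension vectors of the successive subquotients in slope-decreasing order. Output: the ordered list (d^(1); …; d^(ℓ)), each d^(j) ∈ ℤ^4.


Via rank(M_{q-1}∘⋯∘M_p): M ≅ I[1,3]^2, I[2,2]^2, I[4,4]^2.
μ_θ-semistable layers: μ^(1)=11; μ^(2)=17/2; μ^(3)=-9; μ^(4)=-19

((0, 2, 0, 0); (0, 2, 2, 0); (0, 0, 0, 2); (2, 0, 0, 0))


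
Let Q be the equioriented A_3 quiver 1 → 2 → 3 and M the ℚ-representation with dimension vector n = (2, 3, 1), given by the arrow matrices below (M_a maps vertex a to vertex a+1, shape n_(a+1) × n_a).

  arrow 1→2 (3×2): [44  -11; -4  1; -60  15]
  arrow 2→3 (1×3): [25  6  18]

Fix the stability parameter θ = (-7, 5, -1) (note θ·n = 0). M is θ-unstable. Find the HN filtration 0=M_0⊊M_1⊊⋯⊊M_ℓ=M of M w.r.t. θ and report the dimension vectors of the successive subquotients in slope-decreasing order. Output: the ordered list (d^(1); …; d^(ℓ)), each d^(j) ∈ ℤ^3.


Via rank(M_{q-1}∘⋯∘M_p): M ≅ I[1,1], I[1,3], I[2,2]^2.
μ_θ-semistable layers: μ^(1)=5; μ^(2)=2; μ^(3)=-7

((0, 2, 0); (0, 1, 1); (2, 0, 0))


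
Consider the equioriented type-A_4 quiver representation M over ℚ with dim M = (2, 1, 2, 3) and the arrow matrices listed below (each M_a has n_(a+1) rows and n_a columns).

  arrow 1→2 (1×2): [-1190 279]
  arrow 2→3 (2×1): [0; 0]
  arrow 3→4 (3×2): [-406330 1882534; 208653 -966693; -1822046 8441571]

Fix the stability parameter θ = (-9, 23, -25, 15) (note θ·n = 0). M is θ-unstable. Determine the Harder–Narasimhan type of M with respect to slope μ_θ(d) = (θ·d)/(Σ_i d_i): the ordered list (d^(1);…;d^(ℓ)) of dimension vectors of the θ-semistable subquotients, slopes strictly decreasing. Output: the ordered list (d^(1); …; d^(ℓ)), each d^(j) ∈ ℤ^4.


Interval decomposition of M: I[1,1], I[1,2], I[3,4]^2, I[4,4].
HN type (ℓ=4): μ^(1)=23; μ^(2)=15; μ^(3)=-9; μ^(4)=-25

((0, 1, 0, 0); (0, 0, 0, 3); (2, 0, 0, 0); (0, 0, 2, 0))


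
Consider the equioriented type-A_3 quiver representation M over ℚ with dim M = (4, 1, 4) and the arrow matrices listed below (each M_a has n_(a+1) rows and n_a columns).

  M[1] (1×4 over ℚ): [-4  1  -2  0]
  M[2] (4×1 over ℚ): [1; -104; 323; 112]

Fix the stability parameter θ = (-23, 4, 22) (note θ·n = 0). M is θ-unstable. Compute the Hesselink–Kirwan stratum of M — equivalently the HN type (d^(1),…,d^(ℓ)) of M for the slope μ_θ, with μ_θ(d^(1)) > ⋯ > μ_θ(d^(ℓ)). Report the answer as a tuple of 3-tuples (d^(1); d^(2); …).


Barcode: M ≅ I[1,1]^3, I[1,3], I[3,3]^3. HN layers by μ_θ (3 steps, strictly decreasing):
  μ^(1)=22; μ^(2)=4; μ^(3)=-23

((0, 0, 4); (0, 1, 0); (4, 0, 0))


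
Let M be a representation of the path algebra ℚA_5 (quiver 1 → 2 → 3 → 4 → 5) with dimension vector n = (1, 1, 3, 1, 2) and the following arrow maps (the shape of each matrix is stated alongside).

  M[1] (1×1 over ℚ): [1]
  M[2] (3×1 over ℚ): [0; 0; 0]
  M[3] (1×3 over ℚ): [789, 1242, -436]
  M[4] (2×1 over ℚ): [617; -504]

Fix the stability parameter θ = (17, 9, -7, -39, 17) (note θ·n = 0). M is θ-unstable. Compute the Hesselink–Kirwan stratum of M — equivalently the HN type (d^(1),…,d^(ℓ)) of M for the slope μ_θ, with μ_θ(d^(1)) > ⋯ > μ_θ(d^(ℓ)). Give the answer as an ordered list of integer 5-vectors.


Interval decomposition of M: I[1,2], I[3,3]^2, I[3,5], I[5,5].
HN type (ℓ=4): μ^(1)=17; μ^(2)=13; μ^(3)=-7; μ^(4)=-23

((0, 0, 0, 0, 2); (1, 1, 0, 0, 0); (0, 0, 2, 0, 0); (0, 0, 1, 1, 0))


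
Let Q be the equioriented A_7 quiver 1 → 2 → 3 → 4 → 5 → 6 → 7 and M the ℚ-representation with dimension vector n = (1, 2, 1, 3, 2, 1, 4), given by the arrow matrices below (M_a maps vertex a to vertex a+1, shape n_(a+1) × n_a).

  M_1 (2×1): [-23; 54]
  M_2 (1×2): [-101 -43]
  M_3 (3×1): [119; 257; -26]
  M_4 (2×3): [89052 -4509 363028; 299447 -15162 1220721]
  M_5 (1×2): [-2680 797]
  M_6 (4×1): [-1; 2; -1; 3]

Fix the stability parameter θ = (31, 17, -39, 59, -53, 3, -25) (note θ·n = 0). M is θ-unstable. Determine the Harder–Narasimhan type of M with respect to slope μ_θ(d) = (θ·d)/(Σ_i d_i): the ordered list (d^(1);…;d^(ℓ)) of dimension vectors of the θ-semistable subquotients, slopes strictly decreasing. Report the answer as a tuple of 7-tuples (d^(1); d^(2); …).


Via rank(M_{q-1}∘⋯∘M_p): M ≅ I[1,7], I[2,2], I[4,4], I[4,5], I[7,7]^3.
μ_θ-semistable layers: μ^(1)=59; μ^(2)=17; μ^(3)=3; μ^(4)=-1; μ^(5)=-25

((0, 0, 0, 1, 0, 0, 0); (0, 1, 0, 0, 0, 0, 0); (0, 0, 0, 1, 1, 0, 0); (1, 1, 1, 1, 1, 1, 1); (0, 0, 0, 0, 0, 0, 3))


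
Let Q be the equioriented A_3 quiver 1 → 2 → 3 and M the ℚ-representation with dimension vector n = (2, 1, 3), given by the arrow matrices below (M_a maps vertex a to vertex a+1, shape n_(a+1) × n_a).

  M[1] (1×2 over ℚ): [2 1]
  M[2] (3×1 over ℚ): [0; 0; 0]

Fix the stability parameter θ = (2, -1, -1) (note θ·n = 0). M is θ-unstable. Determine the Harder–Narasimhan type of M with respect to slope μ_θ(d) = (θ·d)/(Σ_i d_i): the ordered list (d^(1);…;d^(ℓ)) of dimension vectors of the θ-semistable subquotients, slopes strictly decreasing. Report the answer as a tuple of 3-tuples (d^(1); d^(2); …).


Barcode: M ≅ I[1,1], I[1,2], I[3,3]^3. HN layers by μ_θ (3 steps, strictly decreasing):
  μ^(1)=2; μ^(2)=1/2; μ^(3)=-1

((1, 0, 0); (1, 1, 0); (0, 0, 3))


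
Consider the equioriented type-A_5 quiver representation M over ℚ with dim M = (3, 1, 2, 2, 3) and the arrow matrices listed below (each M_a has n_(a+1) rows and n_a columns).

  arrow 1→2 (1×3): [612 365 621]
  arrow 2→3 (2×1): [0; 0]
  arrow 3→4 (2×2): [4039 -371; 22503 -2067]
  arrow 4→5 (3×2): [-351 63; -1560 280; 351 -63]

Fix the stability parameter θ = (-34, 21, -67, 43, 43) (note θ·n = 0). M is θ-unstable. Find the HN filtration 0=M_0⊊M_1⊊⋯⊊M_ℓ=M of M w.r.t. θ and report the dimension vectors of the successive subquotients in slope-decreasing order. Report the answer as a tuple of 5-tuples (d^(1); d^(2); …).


Barcode: M ≅ I[1,1]^2, I[1,2], I[3,3], I[3,4], I[4,5], I[5,5]^2. HN layers by μ_θ (4 steps, strictly decreasing):
  μ^(1)=43; μ^(2)=21; μ^(3)=-34; μ^(4)=-67

((0, 0, 0, 2, 3); (0, 1, 0, 0, 0); (3, 0, 0, 0, 0); (0, 0, 2, 0, 0))


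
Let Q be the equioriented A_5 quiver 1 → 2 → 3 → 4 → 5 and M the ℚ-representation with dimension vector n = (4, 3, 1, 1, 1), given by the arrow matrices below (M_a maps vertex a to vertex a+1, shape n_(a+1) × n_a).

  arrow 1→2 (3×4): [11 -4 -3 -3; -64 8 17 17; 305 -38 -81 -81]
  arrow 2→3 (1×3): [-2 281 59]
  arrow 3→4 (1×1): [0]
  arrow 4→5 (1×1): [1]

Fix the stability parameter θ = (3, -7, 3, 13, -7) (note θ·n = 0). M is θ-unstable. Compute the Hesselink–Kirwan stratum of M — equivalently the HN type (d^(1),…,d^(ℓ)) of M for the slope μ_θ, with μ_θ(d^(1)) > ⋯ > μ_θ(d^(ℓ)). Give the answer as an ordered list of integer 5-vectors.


Interval decomposition of M: I[1,1], I[1,2]^2, I[1,3], I[4,5].
HN type (ℓ=2): μ^(1)=3; μ^(2)=-2

((1, 0, 1, 1, 1); (3, 3, 0, 0, 0))


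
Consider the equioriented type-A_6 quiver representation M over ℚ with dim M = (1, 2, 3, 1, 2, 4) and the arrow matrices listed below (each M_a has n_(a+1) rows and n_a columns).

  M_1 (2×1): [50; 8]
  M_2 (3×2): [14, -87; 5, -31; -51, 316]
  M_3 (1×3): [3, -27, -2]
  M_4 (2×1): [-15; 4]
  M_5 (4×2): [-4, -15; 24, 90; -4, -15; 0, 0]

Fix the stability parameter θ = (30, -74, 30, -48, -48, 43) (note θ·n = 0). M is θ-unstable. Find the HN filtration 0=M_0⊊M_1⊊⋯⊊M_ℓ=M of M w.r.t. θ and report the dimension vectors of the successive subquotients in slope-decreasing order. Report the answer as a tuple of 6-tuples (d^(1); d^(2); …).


Barcode: M ≅ I[1,5], I[2,3], I[3,3], I[5,6], I[6,6]^3. HN layers by μ_θ (5 steps, strictly decreasing):
  μ^(1)=43; μ^(2)=30; μ^(3)=-22; μ^(4)=-48; μ^(5)=-74

((0, 0, 0, 0, 0, 4); (0, 0, 2, 0, 0, 0); (1, 1, 1, 1, 1, 0); (0, 0, 0, 0, 1, 0); (0, 1, 0, 0, 0, 0))


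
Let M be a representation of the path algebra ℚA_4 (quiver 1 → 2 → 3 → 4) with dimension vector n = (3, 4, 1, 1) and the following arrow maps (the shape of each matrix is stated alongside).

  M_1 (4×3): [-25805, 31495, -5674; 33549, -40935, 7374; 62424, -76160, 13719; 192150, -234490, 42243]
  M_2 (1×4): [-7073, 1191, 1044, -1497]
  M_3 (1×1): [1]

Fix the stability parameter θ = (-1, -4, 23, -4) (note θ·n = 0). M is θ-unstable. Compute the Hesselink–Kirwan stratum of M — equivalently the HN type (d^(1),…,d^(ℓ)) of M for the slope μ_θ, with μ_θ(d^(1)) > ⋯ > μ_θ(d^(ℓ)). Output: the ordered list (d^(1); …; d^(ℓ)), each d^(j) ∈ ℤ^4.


Interval decomposition of M: I[1,1], I[1,2], I[1,4], I[2,2]^2.
HN type (ℓ=4): μ^(1)=19/2; μ^(2)=-1; μ^(3)=-5/2; μ^(4)=-4

((0, 0, 1, 1); (1, 0, 0, 0); (2, 2, 0, 0); (0, 2, 0, 0))


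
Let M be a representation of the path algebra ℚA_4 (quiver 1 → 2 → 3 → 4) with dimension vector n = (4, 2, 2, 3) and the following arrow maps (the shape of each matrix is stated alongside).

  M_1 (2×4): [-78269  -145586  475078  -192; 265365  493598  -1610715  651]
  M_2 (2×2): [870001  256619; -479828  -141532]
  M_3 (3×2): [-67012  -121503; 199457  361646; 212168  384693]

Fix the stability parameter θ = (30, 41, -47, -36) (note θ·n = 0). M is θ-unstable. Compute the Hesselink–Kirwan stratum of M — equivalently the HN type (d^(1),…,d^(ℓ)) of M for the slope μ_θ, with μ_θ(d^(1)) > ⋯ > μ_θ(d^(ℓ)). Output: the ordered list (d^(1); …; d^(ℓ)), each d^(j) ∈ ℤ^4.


Interval decomposition of M: I[1,1]^2, I[1,2], I[1,4], I[3,4], I[4,4].
HN type (ℓ=5): μ^(1)=41; μ^(2)=30; μ^(3)=-3; μ^(4)=-36; μ^(5)=-47

((0, 1, 0, 0); (3, 0, 0, 0); (1, 1, 1, 1); (0, 0, 0, 2); (0, 0, 1, 0))


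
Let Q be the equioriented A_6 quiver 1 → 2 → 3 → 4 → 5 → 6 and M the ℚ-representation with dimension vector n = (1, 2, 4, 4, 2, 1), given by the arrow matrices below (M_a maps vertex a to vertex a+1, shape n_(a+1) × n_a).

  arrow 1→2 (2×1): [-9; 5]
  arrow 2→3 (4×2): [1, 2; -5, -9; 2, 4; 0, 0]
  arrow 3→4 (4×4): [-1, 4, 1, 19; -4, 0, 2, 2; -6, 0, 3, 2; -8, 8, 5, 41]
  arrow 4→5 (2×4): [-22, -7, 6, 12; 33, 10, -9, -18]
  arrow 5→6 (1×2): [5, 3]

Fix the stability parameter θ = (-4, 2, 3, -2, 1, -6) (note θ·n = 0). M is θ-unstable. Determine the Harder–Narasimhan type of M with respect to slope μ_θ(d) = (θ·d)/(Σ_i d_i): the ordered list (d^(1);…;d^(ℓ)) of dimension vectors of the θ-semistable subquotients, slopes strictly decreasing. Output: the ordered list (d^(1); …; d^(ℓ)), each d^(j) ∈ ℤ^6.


Via rank(M_{q-1}∘⋯∘M_p): M ≅ I[1,6], I[2,3], I[3,4], I[3,5], I[4,4].
μ_θ-semistable layers: μ^(1)=3; μ^(2)=2; μ^(3)=1; μ^(4)=1/2; μ^(5)=-2/5; μ^(6)=-2; μ^(7)=-4

((0, 0, 1, 0, 0, 0); (0, 1, 0, 0, 0, 0); (0, 0, 0, 0, 1, 0); (0, 0, 2, 2, 0, 0); (0, 1, 1, 1, 1, 1); (0, 0, 0, 1, 0, 0); (1, 0, 0, 0, 0, 0))


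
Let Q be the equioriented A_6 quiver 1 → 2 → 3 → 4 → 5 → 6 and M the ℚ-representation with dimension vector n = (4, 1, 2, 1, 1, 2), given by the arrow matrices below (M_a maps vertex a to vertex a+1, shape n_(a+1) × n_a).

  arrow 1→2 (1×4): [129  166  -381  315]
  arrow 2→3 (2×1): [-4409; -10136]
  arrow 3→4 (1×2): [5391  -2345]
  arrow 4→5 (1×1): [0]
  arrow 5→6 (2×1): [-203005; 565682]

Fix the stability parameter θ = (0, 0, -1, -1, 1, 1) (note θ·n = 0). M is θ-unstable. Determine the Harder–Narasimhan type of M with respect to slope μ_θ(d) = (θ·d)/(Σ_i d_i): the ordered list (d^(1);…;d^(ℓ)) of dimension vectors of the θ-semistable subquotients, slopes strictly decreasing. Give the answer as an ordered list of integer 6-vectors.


Barcode: M ≅ I[1,1]^3, I[1,4], I[3,3], I[5,6], I[6,6]. HN layers by μ_θ (4 steps, strictly decreasing):
  μ^(1)=1; μ^(2)=0; μ^(3)=-1/2; μ^(4)=-1

((0, 0, 0, 0, 1, 2); (3, 0, 0, 0, 0, 0); (1, 1, 1, 1, 0, 0); (0, 0, 1, 0, 0, 0))


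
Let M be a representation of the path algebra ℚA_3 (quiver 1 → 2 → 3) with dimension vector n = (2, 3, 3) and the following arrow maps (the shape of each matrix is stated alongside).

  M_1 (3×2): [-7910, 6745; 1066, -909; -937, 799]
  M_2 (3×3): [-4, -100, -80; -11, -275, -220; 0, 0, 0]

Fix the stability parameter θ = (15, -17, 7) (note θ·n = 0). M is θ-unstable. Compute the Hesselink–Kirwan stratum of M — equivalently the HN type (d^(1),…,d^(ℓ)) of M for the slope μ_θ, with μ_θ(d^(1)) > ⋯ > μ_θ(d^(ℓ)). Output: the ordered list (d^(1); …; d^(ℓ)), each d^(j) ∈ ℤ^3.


Barcode: M ≅ I[1,2]^2, I[2,3], I[3,3]^2. HN layers by μ_θ (3 steps, strictly decreasing):
  μ^(1)=7; μ^(2)=-1; μ^(3)=-17

((0, 0, 3); (2, 2, 0); (0, 1, 0))


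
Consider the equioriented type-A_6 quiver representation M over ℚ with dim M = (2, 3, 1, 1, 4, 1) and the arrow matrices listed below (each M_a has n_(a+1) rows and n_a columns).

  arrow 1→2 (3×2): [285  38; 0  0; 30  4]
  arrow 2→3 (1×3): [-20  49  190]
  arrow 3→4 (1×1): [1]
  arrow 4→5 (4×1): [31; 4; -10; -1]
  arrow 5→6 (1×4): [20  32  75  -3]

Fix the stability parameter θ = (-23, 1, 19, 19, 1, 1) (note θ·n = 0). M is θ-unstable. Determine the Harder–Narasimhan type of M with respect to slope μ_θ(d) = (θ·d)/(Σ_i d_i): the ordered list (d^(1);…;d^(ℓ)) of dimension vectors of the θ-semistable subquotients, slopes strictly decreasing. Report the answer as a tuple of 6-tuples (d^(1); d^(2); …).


Via rank(M_{q-1}∘⋯∘M_p): M ≅ I[1,1], I[1,2], I[2,2], I[2,6], I[5,5]^3.
μ_θ-semistable layers: μ^(1)=10; μ^(2)=1; μ^(3)=-23

((0, 0, 1, 1, 1, 1); (0, 3, 0, 0, 3, 0); (2, 0, 0, 0, 0, 0))


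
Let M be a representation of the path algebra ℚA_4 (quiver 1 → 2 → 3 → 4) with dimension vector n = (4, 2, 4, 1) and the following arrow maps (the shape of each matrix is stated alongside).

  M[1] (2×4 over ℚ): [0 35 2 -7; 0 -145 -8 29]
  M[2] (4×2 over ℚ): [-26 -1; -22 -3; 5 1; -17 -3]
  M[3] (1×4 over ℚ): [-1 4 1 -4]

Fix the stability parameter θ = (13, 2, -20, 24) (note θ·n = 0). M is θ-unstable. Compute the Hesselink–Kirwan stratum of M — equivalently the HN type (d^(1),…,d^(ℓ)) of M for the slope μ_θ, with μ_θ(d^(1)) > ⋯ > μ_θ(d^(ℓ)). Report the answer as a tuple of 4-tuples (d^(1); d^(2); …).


Via rank(M_{q-1}∘⋯∘M_p): M ≅ I[1,1]^2, I[1,3], I[1,4], I[3,3]^2.
μ_θ-semistable layers: μ^(1)=24; μ^(2)=13; μ^(3)=-5/3; μ^(4)=-20

((0, 0, 0, 1); (2, 0, 0, 0); (2, 2, 2, 0); (0, 0, 2, 0))


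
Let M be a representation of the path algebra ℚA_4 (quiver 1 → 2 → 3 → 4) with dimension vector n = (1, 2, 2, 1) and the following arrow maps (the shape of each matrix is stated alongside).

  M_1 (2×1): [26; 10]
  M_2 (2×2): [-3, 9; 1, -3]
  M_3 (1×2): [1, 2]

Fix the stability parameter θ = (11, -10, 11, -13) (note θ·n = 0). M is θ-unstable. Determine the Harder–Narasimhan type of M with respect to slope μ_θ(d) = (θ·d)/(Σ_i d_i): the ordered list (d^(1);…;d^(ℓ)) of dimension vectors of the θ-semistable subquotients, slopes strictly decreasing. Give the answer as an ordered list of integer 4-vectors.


Interval decomposition of M: I[1,4], I[2,2], I[3,3].
HN type (ℓ=3): μ^(1)=11; μ^(2)=-1/4; μ^(3)=-10

((0, 0, 1, 0); (1, 1, 1, 1); (0, 1, 0, 0))


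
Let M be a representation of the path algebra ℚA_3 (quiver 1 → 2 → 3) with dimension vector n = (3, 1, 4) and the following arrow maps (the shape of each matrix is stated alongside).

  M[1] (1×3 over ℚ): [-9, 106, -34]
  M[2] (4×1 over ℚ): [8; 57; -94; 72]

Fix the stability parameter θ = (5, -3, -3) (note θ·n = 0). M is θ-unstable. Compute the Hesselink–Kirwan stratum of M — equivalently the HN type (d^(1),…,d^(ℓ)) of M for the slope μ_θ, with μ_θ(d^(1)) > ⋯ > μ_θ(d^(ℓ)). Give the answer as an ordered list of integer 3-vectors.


Interval decomposition of M: I[1,1]^2, I[1,3], I[3,3]^3.
HN type (ℓ=3): μ^(1)=5; μ^(2)=-1/3; μ^(3)=-3

((2, 0, 0); (1, 1, 1); (0, 0, 3))


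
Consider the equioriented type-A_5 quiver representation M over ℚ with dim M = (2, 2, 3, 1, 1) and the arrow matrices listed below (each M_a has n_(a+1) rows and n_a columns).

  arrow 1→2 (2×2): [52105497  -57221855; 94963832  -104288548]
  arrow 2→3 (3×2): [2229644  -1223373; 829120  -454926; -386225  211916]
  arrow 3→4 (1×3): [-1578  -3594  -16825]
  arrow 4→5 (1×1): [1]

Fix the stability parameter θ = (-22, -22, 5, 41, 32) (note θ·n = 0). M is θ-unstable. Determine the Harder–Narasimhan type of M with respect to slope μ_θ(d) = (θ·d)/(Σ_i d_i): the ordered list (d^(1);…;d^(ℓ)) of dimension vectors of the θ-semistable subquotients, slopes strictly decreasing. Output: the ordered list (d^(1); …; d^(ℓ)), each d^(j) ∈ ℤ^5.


Interval decomposition of M: I[1,3], I[1,5], I[3,3].
HN type (ℓ=3): μ^(1)=73/2; μ^(2)=5; μ^(3)=-22

((0, 0, 0, 1, 1); (0, 0, 3, 0, 0); (2, 2, 0, 0, 0))


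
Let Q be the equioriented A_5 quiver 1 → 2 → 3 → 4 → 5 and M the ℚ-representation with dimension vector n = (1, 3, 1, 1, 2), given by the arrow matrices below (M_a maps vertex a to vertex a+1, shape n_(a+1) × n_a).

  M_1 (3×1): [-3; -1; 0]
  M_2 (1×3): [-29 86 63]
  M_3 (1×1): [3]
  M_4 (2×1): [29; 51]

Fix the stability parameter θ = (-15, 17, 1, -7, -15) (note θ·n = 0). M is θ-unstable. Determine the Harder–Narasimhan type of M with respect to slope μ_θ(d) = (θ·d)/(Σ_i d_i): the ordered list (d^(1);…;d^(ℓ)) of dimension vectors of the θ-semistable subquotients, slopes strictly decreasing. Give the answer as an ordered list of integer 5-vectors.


Interval decomposition of M: I[1,5], I[2,2]^2, I[5,5].
HN type (ℓ=3): μ^(1)=17; μ^(2)=-1; μ^(3)=-15

((0, 2, 0, 0, 0); (0, 1, 1, 1, 1); (1, 0, 0, 0, 1))


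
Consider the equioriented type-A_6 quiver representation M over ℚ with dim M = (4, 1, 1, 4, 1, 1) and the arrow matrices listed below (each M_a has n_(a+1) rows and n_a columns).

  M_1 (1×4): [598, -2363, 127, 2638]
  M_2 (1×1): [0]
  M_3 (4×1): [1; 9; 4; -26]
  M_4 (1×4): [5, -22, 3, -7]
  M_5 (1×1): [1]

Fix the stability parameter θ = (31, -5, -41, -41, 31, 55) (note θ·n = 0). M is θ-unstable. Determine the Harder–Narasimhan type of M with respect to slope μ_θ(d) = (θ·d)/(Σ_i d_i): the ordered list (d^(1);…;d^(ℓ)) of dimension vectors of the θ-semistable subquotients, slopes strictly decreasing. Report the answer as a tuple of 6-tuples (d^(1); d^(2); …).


Barcode: M ≅ I[1,1]^3, I[1,2], I[3,6], I[4,4]^3. HN layers by μ_θ (4 steps, strictly decreasing):
  μ^(1)=55; μ^(2)=31; μ^(3)=13; μ^(4)=-41

((0, 0, 0, 0, 0, 1); (3, 0, 0, 0, 1, 0); (1, 1, 0, 0, 0, 0); (0, 0, 1, 4, 0, 0))
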